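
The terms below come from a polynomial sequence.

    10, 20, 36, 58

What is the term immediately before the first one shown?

Δ: 10, 16, 22
Δ²: 6, 6
The second differences are constant at 6.
Work back: 10 − 6 = 4;  10 − 4 = 6

6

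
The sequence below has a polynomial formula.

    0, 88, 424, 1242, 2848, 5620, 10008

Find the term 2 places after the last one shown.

25792

88 , 336 , 818 , 1606 , 2772 , 4388
248 , 482 , 788 , 1166 , 1616
234 , 306 , 378 , 450
72 , 72 , 72
The fourth differences are constant (72).
450 + 72 = 522;  1616 + 522 = 2138;  4388 + 2138 = 6526;  10008 + 6526 = 16534
522 + 72 = 594;  2138 + 594 = 2732;  6526 + 2732 = 9258;  16534 + 9258 = 25792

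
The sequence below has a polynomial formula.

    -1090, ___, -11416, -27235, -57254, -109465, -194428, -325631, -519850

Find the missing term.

Using the last 7 terms:
Δ: -15819, -30019, -52211, -84963, -131203, -194219
Δ²: -14200, -22192, -32752, -46240, -63016
Δ³: -7992, -10560, -13488, -16776
Δ⁴: -2568, -2928, -3288
Δ⁵: -360, -360
Constant fifth difference = -360.
Extend backward: -2568 + 360 = -2208;  -7992 + 2208 = -5784;  -14200 + 5784 = -8416;  -15819 + 8416 = -7403;  -11416 + 7403 = -4013

-4013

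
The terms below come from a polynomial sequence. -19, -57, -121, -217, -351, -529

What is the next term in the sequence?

-757

First differences: -38, -64, -96, -134, -178
Second differences: -26, -32, -38, -44
Third differences: -6, -6, -6
The third differences are constant (-6).
-44 − 6 = -50;  -178 − 50 = -228;  -529 − 228 = -757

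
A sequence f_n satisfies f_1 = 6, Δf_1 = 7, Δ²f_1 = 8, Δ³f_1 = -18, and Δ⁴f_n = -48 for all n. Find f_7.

Build the table forward from the leading diagonal:
D4: -48, -48, -48, -48, -48, -48, -48
D3: -18, -66, -114, -162, -210, -258, -306
D2: 8, -10, -76, -190, -352, -562, -820
D1: 7, 15, 5, -71, -261, -613, -1175
f: 6, 13, 28, 33, -38, -299, -912

-912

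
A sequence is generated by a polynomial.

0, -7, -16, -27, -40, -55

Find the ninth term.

-112

Δ: -7 , -9 , -11 , -13 , -15
Δ²: -2 , -2 , -2 , -2
The second differences are constant (-2).
-15 − 2 = -17;  -55 − 17 = -72
-17 − 2 = -19;  -72 − 19 = -91
-19 − 2 = -21;  -91 − 21 = -112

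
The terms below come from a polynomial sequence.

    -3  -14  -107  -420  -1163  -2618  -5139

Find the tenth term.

-23718

Δ: -11 , -93 , -313 , -743 , -1455 , -2521
Δ²: -82 , -220 , -430 , -712 , -1066
Δ³: -138 , -210 , -282 , -354
Δ⁴: -72 , -72 , -72
Fourth differences constant at -72.
-354 − 72 = -426;  -1066 − 426 = -1492;  -2521 − 1492 = -4013;  -5139 − 4013 = -9152
-426 − 72 = -498;  -1492 − 498 = -1990;  -4013 − 1990 = -6003;  -9152 − 6003 = -15155
-498 − 72 = -570;  -1990 − 570 = -2560;  -6003 − 2560 = -8563;  -15155 − 8563 = -23718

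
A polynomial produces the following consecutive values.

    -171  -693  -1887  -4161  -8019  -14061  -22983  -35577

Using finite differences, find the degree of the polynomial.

4

-522, -1194, -2274, -3858, -6042, -8922, -12594
-672, -1080, -1584, -2184, -2880, -3672
-408, -504, -600, -696, -792
-96, -96, -96, -96
The fourth differences are constant, so the polynomial has degree 4.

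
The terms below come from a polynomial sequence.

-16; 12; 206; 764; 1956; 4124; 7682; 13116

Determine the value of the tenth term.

D1: 28  194  558  1192  2168  3558  5434
D2: 166  364  634  976  1390  1876
D3: 198  270  342  414  486
D4: 72  72  72  72
Fourth differences constant at 72.
486 + 72 = 558;  1876 + 558 = 2434;  5434 + 2434 = 7868;  13116 + 7868 = 20984
558 + 72 = 630;  2434 + 630 = 3064;  7868 + 3064 = 10932;  20984 + 10932 = 31916

31916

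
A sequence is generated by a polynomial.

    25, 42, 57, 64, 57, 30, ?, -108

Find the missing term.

Using the first 6 terms:
17, 15, 7, -7, -27
-2, -8, -14, -20
-6, -6, -6
Constant third difference = -6.
Extend forward: -20 − 6 = -26;  -27 − 26 = -53;  30 − 53 = -23

-23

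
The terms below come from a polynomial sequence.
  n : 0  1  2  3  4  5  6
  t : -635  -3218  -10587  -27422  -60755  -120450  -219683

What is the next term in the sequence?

-375422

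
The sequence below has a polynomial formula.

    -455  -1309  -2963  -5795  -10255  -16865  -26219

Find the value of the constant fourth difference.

-72

Δ: -854, -1654, -2832, -4460, -6610, -9354
Δ²: -800, -1178, -1628, -2150, -2744
Δ³: -378, -450, -522, -594
Δ⁴: -72, -72, -72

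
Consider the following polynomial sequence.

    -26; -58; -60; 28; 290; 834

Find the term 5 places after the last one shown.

13244

First differences: -32 , -2 , 88 , 262 , 544
Second differences: 30 , 90 , 174 , 282
Third differences: 60 , 84 , 108
Fourth differences: 24 , 24
The fourth differences are constant (24).
108 + 24 = 132;  282 + 132 = 414;  544 + 414 = 958;  834 + 958 = 1792
132 + 24 = 156;  414 + 156 = 570;  958 + 570 = 1528;  1792 + 1528 = 3320
156 + 24 = 180;  570 + 180 = 750;  1528 + 750 = 2278;  3320 + 2278 = 5598
180 + 24 = 204;  750 + 204 = 954;  2278 + 954 = 3232;  5598 + 3232 = 8830
204 + 24 = 228;  954 + 228 = 1182;  3232 + 1182 = 4414;  8830 + 4414 = 13244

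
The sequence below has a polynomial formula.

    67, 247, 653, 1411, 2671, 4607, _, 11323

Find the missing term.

7417

Using the first 6 terms:
D1: 180  406  758  1260  1936
D2: 226  352  502  676
D3: 126  150  174
D4: 24  24
Constant fourth difference = 24.
Extend forward: 174 + 24 = 198;  676 + 198 = 874;  1936 + 874 = 2810;  4607 + 2810 = 7417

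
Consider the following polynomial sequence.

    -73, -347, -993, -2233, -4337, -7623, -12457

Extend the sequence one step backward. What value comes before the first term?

3

Δ: -274, -646, -1240, -2104, -3286, -4834
Δ²: -372, -594, -864, -1182, -1548
Δ³: -222, -270, -318, -366
Δ⁴: -48, -48, -48
The fourth differences are constant at -48.
Work back: -222 + 48 = -174;  -372 + 174 = -198;  -274 + 198 = -76;  -73 + 76 = 3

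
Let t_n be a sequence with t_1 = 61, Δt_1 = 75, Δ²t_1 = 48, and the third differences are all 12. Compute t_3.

Build the table forward from the leading diagonal:
Δ³: 12  12  12
Δ²: 48  60  72
Δ: 75  123  183
t: 61  136  259

259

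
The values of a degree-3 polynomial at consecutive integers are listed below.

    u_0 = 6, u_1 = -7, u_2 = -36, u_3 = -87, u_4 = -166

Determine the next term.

-279

Δ: -13 , -29 , -51 , -79
Δ²: -16 , -22 , -28
Δ³: -6 , -6
Third differences constant at -6.
-28 − 6 = -34;  -79 − 34 = -113;  -166 − 113 = -279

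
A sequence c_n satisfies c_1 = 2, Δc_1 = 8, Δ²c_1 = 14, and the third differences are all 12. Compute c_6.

Build the table forward from the leading diagonal:
Δ³: 12, 12, 12, 12, 12, 12
Δ²: 14, 26, 38, 50, 62, 74
Δ: 8, 22, 48, 86, 136, 198
c: 2, 10, 32, 80, 166, 302

302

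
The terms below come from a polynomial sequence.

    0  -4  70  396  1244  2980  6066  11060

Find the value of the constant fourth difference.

96

First differences: -4, 74, 326, 848, 1736, 3086, 4994
Second differences: 78, 252, 522, 888, 1350, 1908
Third differences: 174, 270, 366, 462, 558
Fourth differences: 96, 96, 96, 96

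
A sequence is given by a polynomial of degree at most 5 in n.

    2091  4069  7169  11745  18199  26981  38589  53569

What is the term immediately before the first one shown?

First differences: 1978, 3100, 4576, 6454, 8782, 11608, 14980
Second differences: 1122, 1476, 1878, 2328, 2826, 3372
Third differences: 354, 402, 450, 498, 546
Fourth differences: 48, 48, 48, 48
The fourth differences are constant at 48.
Work back: 354 − 48 = 306;  1122 − 306 = 816;  1978 − 816 = 1162;  2091 − 1162 = 929

929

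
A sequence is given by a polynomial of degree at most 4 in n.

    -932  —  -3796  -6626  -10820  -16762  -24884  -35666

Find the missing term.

-1994

Using the last 6 terms:
Δ: -2830, -4194, -5942, -8122, -10782
Δ²: -1364, -1748, -2180, -2660
Δ³: -384, -432, -480
Δ⁴: -48, -48
Constant fourth difference = -48.
Extend backward: -384 + 48 = -336;  -1364 + 336 = -1028;  -2830 + 1028 = -1802;  -3796 + 1802 = -1994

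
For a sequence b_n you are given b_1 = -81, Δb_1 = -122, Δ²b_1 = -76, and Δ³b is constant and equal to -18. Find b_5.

-1097

Build the table forward from the leading diagonal:
Δ³: -18, -18, -18, -18, -18
Δ²: -76, -94, -112, -130, -148
Δ: -122, -198, -292, -404, -534
b: -81, -203, -401, -693, -1097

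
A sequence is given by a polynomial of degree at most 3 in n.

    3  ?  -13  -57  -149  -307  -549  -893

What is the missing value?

Using the last 6 terms:
Δ: -44, -92, -158, -242, -344
Δ²: -48, -66, -84, -102
Δ³: -18, -18, -18
Constant third difference = -18.
Extend backward: -48 + 18 = -30;  -44 + 30 = -14;  -13 + 14 = 1

1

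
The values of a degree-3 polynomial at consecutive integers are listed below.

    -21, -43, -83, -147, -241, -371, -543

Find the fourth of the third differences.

-6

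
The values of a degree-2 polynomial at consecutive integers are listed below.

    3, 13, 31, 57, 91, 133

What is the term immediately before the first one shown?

1

10  18  26  34  42
8  8  8  8
The second differences are constant at 8.
Work back: 10 − 8 = 2;  3 − 2 = 1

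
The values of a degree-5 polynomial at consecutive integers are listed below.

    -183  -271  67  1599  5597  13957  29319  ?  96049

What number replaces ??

Using the first 7 terms:
D1: -88  338  1532  3998  8360  15362
D2: 426  1194  2466  4362  7002
D3: 768  1272  1896  2640
D4: 504  624  744
D5: 120  120
Constant fifth difference = 120.
Extend forward: 744 + 120 = 864;  2640 + 864 = 3504;  7002 + 3504 = 10506;  15362 + 10506 = 25868;  29319 + 25868 = 55187

55187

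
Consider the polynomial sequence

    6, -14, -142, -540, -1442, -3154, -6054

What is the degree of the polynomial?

4

First differences: -20, -128, -398, -902, -1712, -2900
Second differences: -108, -270, -504, -810, -1188
Third differences: -162, -234, -306, -378
Fourth differences: -72, -72, -72
The fourth differences are constant, so the polynomial has degree 4.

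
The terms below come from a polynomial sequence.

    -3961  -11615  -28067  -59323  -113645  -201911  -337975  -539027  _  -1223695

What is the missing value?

Using the first 8 terms:
-7654, -16452, -31256, -54322, -88266, -136064, -201052
-8798, -14804, -23066, -33944, -47798, -64988
-6006, -8262, -10878, -13854, -17190
-2256, -2616, -2976, -3336
-360, -360, -360
Constant fifth difference = -360.
Extend forward: -3336 − 360 = -3696;  -17190 − 3696 = -20886;  -64988 − 20886 = -85874;  -201052 − 85874 = -286926;  -539027 − 286926 = -825953

-825953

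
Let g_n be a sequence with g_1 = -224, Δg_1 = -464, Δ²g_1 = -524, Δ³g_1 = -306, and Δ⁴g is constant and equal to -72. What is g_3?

Build the table forward from the leading diagonal:
D4: -72  -72  -72
D3: -306  -378  -450
D2: -524  -830  -1208
D1: -464  -988  -1818
g: -224  -688  -1676

-1676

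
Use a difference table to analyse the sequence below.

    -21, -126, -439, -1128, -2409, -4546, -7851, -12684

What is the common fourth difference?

-48

Δ: -105, -313, -689, -1281, -2137, -3305, -4833
Δ²: -208, -376, -592, -856, -1168, -1528
Δ³: -168, -216, -264, -312, -360
Δ⁴: -48, -48, -48, -48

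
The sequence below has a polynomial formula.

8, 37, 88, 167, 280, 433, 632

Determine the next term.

29 , 51 , 79 , 113 , 153 , 199
22 , 28 , 34 , 40 , 46
6 , 6 , 6 , 6
Third differences constant at 6.
46 + 6 = 52;  199 + 52 = 251;  632 + 251 = 883

883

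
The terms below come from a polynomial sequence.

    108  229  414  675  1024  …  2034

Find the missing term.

1473

Using the first 5 terms:
121, 185, 261, 349
64, 76, 88
12, 12
Constant third difference = 12.
Extend forward: 88 + 12 = 100;  349 + 100 = 449;  1024 + 449 = 1473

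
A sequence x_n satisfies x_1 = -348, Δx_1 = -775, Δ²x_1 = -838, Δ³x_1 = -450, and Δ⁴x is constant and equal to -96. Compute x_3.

Build the table forward from the leading diagonal:
Fourth differences: -96  -96  -96
Third differences: -450  -546  -642
Second differences: -838  -1288  -1834
First differences: -775  -1613  -2901
x: -348  -1123  -2736

-2736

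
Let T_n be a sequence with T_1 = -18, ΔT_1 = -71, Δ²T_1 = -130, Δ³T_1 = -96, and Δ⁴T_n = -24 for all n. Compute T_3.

Build the table forward from the leading diagonal:
D4: -24  -24  -24
D3: -96  -120  -144
D2: -130  -226  -346
D1: -71  -201  -427
T: -18  -89  -290

-290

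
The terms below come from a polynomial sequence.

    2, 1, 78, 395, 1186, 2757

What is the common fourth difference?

72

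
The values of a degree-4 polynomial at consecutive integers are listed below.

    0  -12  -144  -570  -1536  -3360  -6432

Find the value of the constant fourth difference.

-72

Δ: -12, -132, -426, -966, -1824, -3072
Δ²: -120, -294, -540, -858, -1248
Δ³: -174, -246, -318, -390
Δ⁴: -72, -72, -72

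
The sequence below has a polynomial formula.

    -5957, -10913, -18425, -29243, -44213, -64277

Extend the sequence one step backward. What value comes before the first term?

-2903

D1: -4956  -7512  -10818  -14970  -20064
D2: -2556  -3306  -4152  -5094
D3: -750  -846  -942
D4: -96  -96
The fourth differences are constant at -96.
Work back: -750 + 96 = -654;  -2556 + 654 = -1902;  -4956 + 1902 = -3054;  -5957 + 3054 = -2903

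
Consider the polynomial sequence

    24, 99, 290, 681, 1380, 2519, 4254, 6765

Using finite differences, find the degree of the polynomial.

Δ: 75, 191, 391, 699, 1139, 1735, 2511
Δ²: 116, 200, 308, 440, 596, 776
Δ³: 84, 108, 132, 156, 180
Δ⁴: 24, 24, 24, 24
The fourth differences are constant, so the polynomial has degree 4.

4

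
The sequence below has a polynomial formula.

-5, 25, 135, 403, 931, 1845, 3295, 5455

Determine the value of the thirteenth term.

34675

Δ: 30, 110, 268, 528, 914, 1450, 2160
Δ²: 80, 158, 260, 386, 536, 710
Δ³: 78, 102, 126, 150, 174
Δ⁴: 24, 24, 24, 24
Fourth differences constant at 24.
174 + 24 = 198;  710 + 198 = 908;  2160 + 908 = 3068;  5455 + 3068 = 8523
198 + 24 = 222;  908 + 222 = 1130;  3068 + 1130 = 4198;  8523 + 4198 = 12721
222 + 24 = 246;  1130 + 246 = 1376;  4198 + 1376 = 5574;  12721 + 5574 = 18295
246 + 24 = 270;  1376 + 270 = 1646;  5574 + 1646 = 7220;  18295 + 7220 = 25515
270 + 24 = 294;  1646 + 294 = 1940;  7220 + 1940 = 9160;  25515 + 9160 = 34675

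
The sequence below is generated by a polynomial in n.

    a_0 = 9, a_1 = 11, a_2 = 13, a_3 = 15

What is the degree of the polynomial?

1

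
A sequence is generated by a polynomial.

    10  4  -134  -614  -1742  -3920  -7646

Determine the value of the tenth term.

Δ: -6  -138  -480  -1128  -2178  -3726
Δ²: -132  -342  -648  -1050  -1548
Δ³: -210  -306  -402  -498
Δ⁴: -96  -96  -96
Fourth differences constant at -96.
-498 − 96 = -594;  -1548 − 594 = -2142;  -3726 − 2142 = -5868;  -7646 − 5868 = -13514
-594 − 96 = -690;  -2142 − 690 = -2832;  -5868 − 2832 = -8700;  -13514 − 8700 = -22214
-690 − 96 = -786;  -2832 − 786 = -3618;  -8700 − 3618 = -12318;  -22214 − 12318 = -34532

-34532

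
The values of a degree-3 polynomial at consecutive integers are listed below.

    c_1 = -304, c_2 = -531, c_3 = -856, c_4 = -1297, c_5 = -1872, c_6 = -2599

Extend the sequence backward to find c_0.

First differences: -227  -325  -441  -575  -727
Second differences: -98  -116  -134  -152
Third differences: -18  -18  -18
The third differences are constant at -18.
Work back: -98 + 18 = -80;  -227 + 80 = -147;  -304 + 147 = -157

-157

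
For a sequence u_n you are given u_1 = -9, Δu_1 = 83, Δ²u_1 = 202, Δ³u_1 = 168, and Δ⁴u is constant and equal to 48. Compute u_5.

Build the table forward from the leading diagonal:
D4: 48, 48, 48, 48, 48
D3: 168, 216, 264, 312, 360
D2: 202, 370, 586, 850, 1162
D1: 83, 285, 655, 1241, 2091
u: -9, 74, 359, 1014, 2255

2255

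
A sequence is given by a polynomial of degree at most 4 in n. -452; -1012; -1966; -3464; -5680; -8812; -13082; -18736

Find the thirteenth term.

-560  -954  -1498  -2216  -3132  -4270  -5654
-394  -544  -718  -916  -1138  -1384
-150  -174  -198  -222  -246
-24  -24  -24  -24
The fourth differences are constant (-24).
-246 − 24 = -270;  -1384 − 270 = -1654;  -5654 − 1654 = -7308;  -18736 − 7308 = -26044
-270 − 24 = -294;  -1654 − 294 = -1948;  -7308 − 1948 = -9256;  -26044 − 9256 = -35300
-294 − 24 = -318;  -1948 − 318 = -2266;  -9256 − 2266 = -11522;  -35300 − 11522 = -46822
-318 − 24 = -342;  -2266 − 342 = -2608;  -11522 − 2608 = -14130;  -46822 − 14130 = -60952
-342 − 24 = -366;  -2608 − 366 = -2974;  -14130 − 2974 = -17104;  -60952 − 17104 = -78056

-78056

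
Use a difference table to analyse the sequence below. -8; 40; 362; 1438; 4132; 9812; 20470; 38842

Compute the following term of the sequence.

68528

First differences: 48, 322, 1076, 2694, 5680, 10658, 18372
Second differences: 274, 754, 1618, 2986, 4978, 7714
Third differences: 480, 864, 1368, 1992, 2736
Fourth differences: 384, 504, 624, 744
Fifth differences: 120, 120, 120
Constant fifth difference = 120, so extend:
744 + 120 = 864;  2736 + 864 = 3600;  7714 + 3600 = 11314;  18372 + 11314 = 29686;  38842 + 29686 = 68528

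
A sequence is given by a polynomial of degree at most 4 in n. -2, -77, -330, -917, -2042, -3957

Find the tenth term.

D1: -75, -253, -587, -1125, -1915
D2: -178, -334, -538, -790
D3: -156, -204, -252
D4: -48, -48
The fourth differences are constant (-48).
-252 − 48 = -300;  -790 − 300 = -1090;  -1915 − 1090 = -3005;  -3957 − 3005 = -6962
-300 − 48 = -348;  -1090 − 348 = -1438;  -3005 − 1438 = -4443;  -6962 − 4443 = -11405
-348 − 48 = -396;  -1438 − 396 = -1834;  -4443 − 1834 = -6277;  -11405 − 6277 = -17682
-396 − 48 = -444;  -1834 − 444 = -2278;  -6277 − 2278 = -8555;  -17682 − 8555 = -26237

-26237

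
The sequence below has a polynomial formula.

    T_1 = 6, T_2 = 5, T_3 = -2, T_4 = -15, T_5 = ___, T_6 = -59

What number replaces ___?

-34

Using the first 4 terms:
Δ: -1, -7, -13
Δ²: -6, -6
Constant second difference = -6.
Extend forward: -13 − 6 = -19;  -15 − 19 = -34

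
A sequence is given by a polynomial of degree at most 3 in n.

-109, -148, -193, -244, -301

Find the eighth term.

-39  -45  -51  -57
-6  -6  -6
The second differences are constant (-6).
-57 − 6 = -63;  -301 − 63 = -364
-63 − 6 = -69;  -364 − 69 = -433
-69 − 6 = -75;  -433 − 75 = -508

-508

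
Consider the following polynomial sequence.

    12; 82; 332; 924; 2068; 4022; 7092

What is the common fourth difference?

Δ: 70, 250, 592, 1144, 1954, 3070
Δ²: 180, 342, 552, 810, 1116
Δ³: 162, 210, 258, 306
Δ⁴: 48, 48, 48

48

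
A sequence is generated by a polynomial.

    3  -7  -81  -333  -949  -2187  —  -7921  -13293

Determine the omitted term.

-4377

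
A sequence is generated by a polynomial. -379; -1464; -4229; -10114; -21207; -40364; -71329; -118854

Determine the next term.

-188819

First differences: -1085 , -2765 , -5885 , -11093 , -19157 , -30965 , -47525
Second differences: -1680 , -3120 , -5208 , -8064 , -11808 , -16560
Third differences: -1440 , -2088 , -2856 , -3744 , -4752
Fourth differences: -648 , -768 , -888 , -1008
Fifth differences: -120 , -120 , -120
The fifth differences are constant (-120).
-1008 − 120 = -1128;  -4752 − 1128 = -5880;  -16560 − 5880 = -22440;  -47525 − 22440 = -69965;  -118854 − 69965 = -188819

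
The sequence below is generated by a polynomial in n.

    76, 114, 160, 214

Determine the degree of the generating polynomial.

38, 46, 54
8, 8
The second differences are constant, so the polynomial has degree 2.

2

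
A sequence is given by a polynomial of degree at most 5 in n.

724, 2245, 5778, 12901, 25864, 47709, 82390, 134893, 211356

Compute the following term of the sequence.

319189

D1: 1521, 3533, 7123, 12963, 21845, 34681, 52503, 76463
D2: 2012, 3590, 5840, 8882, 12836, 17822, 23960
D3: 1578, 2250, 3042, 3954, 4986, 6138
D4: 672, 792, 912, 1032, 1152
D5: 120, 120, 120, 120
The fifth differences are constant (120).
1152 + 120 = 1272;  6138 + 1272 = 7410;  23960 + 7410 = 31370;  76463 + 31370 = 107833;  211356 + 107833 = 319189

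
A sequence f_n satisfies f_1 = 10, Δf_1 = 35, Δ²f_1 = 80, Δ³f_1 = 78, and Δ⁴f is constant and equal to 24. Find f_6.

Build the table forward from the leading diagonal:
D4: 24, 24, 24, 24, 24, 24
D3: 78, 102, 126, 150, 174, 198
D2: 80, 158, 260, 386, 536, 710
D1: 35, 115, 273, 533, 919, 1455
f: 10, 45, 160, 433, 966, 1885

1885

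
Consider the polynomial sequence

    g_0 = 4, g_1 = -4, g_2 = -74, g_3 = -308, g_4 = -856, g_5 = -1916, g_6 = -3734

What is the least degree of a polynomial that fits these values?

-8, -70, -234, -548, -1060, -1818
-62, -164, -314, -512, -758
-102, -150, -198, -246
-48, -48, -48
The fourth differences are constant, so the polynomial has degree 4.

4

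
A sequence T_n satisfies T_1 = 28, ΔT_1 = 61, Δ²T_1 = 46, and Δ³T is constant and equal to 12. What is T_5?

Build the table forward from the leading diagonal:
D3: 12, 12, 12, 12, 12
D2: 46, 58, 70, 82, 94
D1: 61, 107, 165, 235, 317
T: 28, 89, 196, 361, 596

596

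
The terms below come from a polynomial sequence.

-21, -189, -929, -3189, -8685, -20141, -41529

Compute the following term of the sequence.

-78309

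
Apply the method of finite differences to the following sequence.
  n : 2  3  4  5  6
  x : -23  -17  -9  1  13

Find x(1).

6  8  10  12
2  2  2
The second differences are constant at 2.
Work back: 6 − 2 = 4;  -23 − 4 = -27

-27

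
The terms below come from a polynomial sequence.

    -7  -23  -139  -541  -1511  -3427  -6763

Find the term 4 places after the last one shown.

-47147

Δ: -16, -116, -402, -970, -1916, -3336
Δ²: -100, -286, -568, -946, -1420
Δ³: -186, -282, -378, -474
Δ⁴: -96, -96, -96
Fourth differences constant at -96.
-474 − 96 = -570;  -1420 − 570 = -1990;  -3336 − 1990 = -5326;  -6763 − 5326 = -12089
-570 − 96 = -666;  -1990 − 666 = -2656;  -5326 − 2656 = -7982;  -12089 − 7982 = -20071
-666 − 96 = -762;  -2656 − 762 = -3418;  -7982 − 3418 = -11400;  -20071 − 11400 = -31471
-762 − 96 = -858;  -3418 − 858 = -4276;  -11400 − 4276 = -15676;  -31471 − 15676 = -47147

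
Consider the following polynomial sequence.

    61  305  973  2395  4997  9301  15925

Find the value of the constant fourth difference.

First differences: 244, 668, 1422, 2602, 4304, 6624
Second differences: 424, 754, 1180, 1702, 2320
Third differences: 330, 426, 522, 618
Fourth differences: 96, 96, 96

96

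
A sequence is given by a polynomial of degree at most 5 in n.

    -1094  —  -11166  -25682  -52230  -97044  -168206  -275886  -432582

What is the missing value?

Using the last 7 terms:
First differences: -14516  -26548  -44814  -71162  -107680  -156696
Second differences: -12032  -18266  -26348  -36518  -49016
Third differences: -6234  -8082  -10170  -12498
Fourth differences: -1848  -2088  -2328
Fifth differences: -240  -240
Constant fifth difference = -240.
Extend backward: -1848 + 240 = -1608;  -6234 + 1608 = -4626;  -12032 + 4626 = -7406;  -14516 + 7406 = -7110;  -11166 + 7110 = -4056

-4056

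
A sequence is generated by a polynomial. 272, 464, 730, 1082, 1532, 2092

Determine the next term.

2774

D1: 192, 266, 352, 450, 560
D2: 74, 86, 98, 110
D3: 12, 12, 12
The third differences are constant (12).
110 + 12 = 122;  560 + 122 = 682;  2092 + 682 = 2774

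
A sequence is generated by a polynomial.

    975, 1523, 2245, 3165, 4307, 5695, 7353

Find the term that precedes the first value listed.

Δ: 548  722  920  1142  1388  1658
Δ²: 174  198  222  246  270
Δ³: 24  24  24  24
The third differences are constant at 24.
Work back: 174 − 24 = 150;  548 − 150 = 398;  975 − 398 = 577

577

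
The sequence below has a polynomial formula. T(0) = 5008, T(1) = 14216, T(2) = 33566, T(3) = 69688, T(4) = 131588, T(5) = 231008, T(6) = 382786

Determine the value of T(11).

First differences: 9208 , 19350 , 36122 , 61900 , 99420 , 151778
Second differences: 10142 , 16772 , 25778 , 37520 , 52358
Third differences: 6630 , 9006 , 11742 , 14838
Fourth differences: 2376 , 2736 , 3096
Fifth differences: 360 , 360
Fifth differences constant at 360.
3096 + 360 = 3456;  14838 + 3456 = 18294;  52358 + 18294 = 70652;  151778 + 70652 = 222430;  382786 + 222430 = 605216
3456 + 360 = 3816;  18294 + 3816 = 22110;  70652 + 22110 = 92762;  222430 + 92762 = 315192;  605216 + 315192 = 920408
3816 + 360 = 4176;  22110 + 4176 = 26286;  92762 + 26286 = 119048;  315192 + 119048 = 434240;  920408 + 434240 = 1354648
4176 + 360 = 4536;  26286 + 4536 = 30822;  119048 + 30822 = 149870;  434240 + 149870 = 584110;  1354648 + 584110 = 1938758
4536 + 360 = 4896;  30822 + 4896 = 35718;  149870 + 35718 = 185588;  584110 + 185588 = 769698;  1938758 + 769698 = 2708456

2708456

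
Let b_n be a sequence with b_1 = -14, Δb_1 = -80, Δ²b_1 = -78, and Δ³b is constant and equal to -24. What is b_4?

-512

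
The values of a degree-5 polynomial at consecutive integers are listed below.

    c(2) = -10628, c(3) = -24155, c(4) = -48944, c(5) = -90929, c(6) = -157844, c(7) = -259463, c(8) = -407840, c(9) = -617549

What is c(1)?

-3989

First differences: -13527, -24789, -41985, -66915, -101619, -148377, -209709
Second differences: -11262, -17196, -24930, -34704, -46758, -61332
Third differences: -5934, -7734, -9774, -12054, -14574
Fourth differences: -1800, -2040, -2280, -2520
Fifth differences: -240, -240, -240
The fifth differences are constant at -240.
Work back: -1800 + 240 = -1560;  -5934 + 1560 = -4374;  -11262 + 4374 = -6888;  -13527 + 6888 = -6639;  -10628 + 6639 = -3989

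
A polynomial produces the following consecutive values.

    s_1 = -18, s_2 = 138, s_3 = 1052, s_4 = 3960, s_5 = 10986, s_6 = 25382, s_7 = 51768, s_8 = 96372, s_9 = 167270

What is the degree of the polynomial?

5

First differences: 156, 914, 2908, 7026, 14396, 26386, 44604, 70898
Second differences: 758, 1994, 4118, 7370, 11990, 18218, 26294
Third differences: 1236, 2124, 3252, 4620, 6228, 8076
Fourth differences: 888, 1128, 1368, 1608, 1848
Fifth differences: 240, 240, 240, 240
The fifth differences are constant, so the polynomial has degree 5.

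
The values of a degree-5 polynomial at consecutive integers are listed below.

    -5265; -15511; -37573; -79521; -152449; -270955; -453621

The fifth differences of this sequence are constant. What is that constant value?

-480

D1: -10246, -22062, -41948, -72928, -118506, -182666
D2: -11816, -19886, -30980, -45578, -64160
D3: -8070, -11094, -14598, -18582
D4: -3024, -3504, -3984
D5: -480, -480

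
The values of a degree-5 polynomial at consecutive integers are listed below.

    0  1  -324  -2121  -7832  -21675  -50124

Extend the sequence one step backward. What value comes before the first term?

1, -325, -1797, -5711, -13843, -28449
-326, -1472, -3914, -8132, -14606
-1146, -2442, -4218, -6474
-1296, -1776, -2256
-480, -480
The fifth differences are constant at -480.
Work back: -1296 + 480 = -816;  -1146 + 816 = -330;  -326 + 330 = 4;  1 − 4 = -3;  0 + 3 = 3

3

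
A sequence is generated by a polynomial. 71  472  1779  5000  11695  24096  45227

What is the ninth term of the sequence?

130455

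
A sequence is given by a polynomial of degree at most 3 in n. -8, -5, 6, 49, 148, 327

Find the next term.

610

D1: 3 , 11 , 43 , 99 , 179
D2: 8 , 32 , 56 , 80
D3: 24 , 24 , 24
The third differences are constant (24).
80 + 24 = 104;  179 + 104 = 283;  327 + 283 = 610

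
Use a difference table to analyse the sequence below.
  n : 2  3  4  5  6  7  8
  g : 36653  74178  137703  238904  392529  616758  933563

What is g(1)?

16164

D1: 37525, 63525, 101201, 153625, 224229, 316805
D2: 26000, 37676, 52424, 70604, 92576
D3: 11676, 14748, 18180, 21972
D4: 3072, 3432, 3792
D5: 360, 360
The fifth differences are constant at 360.
Work back: 3072 − 360 = 2712;  11676 − 2712 = 8964;  26000 − 8964 = 17036;  37525 − 17036 = 20489;  36653 − 20489 = 16164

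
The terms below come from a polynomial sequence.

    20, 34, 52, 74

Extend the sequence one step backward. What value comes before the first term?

10

D1: 14  18  22
D2: 4  4
The second differences are constant at 4.
Work back: 14 − 4 = 10;  20 − 10 = 10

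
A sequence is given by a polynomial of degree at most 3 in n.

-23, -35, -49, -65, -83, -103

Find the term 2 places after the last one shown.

-12, -14, -16, -18, -20
-2, -2, -2, -2
The second differences are constant (-2).
-20 − 2 = -22;  -103 − 22 = -125
-22 − 2 = -24;  -125 − 24 = -149

-149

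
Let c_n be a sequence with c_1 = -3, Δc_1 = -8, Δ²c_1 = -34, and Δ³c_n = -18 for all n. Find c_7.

Build the table forward from the leading diagonal:
D3: -18, -18, -18, -18, -18, -18, -18
D2: -34, -52, -70, -88, -106, -124, -142
D1: -8, -42, -94, -164, -252, -358, -482
c: -3, -11, -53, -147, -311, -563, -921

-921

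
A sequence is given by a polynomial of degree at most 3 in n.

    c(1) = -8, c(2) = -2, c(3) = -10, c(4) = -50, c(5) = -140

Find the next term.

First differences: 6, -8, -40, -90
Second differences: -14, -32, -50
Third differences: -18, -18
Third differences constant at -18.
-50 − 18 = -68;  -90 − 68 = -158;  -140 − 158 = -298

-298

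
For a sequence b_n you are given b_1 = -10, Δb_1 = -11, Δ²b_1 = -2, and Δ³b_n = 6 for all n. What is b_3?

-34

Build the table forward from the leading diagonal:
Third differences: 6, 6, 6
Second differences: -2, 4, 10
First differences: -11, -13, -9
b: -10, -21, -34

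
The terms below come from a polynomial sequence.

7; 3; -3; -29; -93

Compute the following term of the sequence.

Δ: -4, -6, -26, -64
Δ²: -2, -20, -38
Δ³: -18, -18
Third differences constant at -18.
-38 − 18 = -56;  -64 − 56 = -120;  -93 − 120 = -213

-213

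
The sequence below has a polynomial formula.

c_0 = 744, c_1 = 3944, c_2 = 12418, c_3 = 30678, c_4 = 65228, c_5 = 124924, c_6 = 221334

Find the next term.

369098

3200, 8474, 18260, 34550, 59696, 96410
5274, 9786, 16290, 25146, 36714
4512, 6504, 8856, 11568
1992, 2352, 2712
360, 360
The fifth differences are constant (360).
2712 + 360 = 3072;  11568 + 3072 = 14640;  36714 + 14640 = 51354;  96410 + 51354 = 147764;  221334 + 147764 = 369098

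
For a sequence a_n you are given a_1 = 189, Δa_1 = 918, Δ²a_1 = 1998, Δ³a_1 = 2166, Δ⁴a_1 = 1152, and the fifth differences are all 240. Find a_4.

11103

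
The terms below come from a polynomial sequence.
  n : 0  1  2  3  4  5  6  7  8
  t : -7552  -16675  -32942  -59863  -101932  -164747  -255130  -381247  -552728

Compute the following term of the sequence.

Δ: -9123  -16267  -26921  -42069  -62815  -90383  -126117  -171481
Δ²: -7144  -10654  -15148  -20746  -27568  -35734  -45364
Δ³: -3510  -4494  -5598  -6822  -8166  -9630
Δ⁴: -984  -1104  -1224  -1344  -1464
Δ⁵: -120  -120  -120  -120
Constant fifth difference = -120, so extend:
-1464 − 120 = -1584;  -9630 − 1584 = -11214;  -45364 − 11214 = -56578;  -171481 − 56578 = -228059;  -552728 − 228059 = -780787

-780787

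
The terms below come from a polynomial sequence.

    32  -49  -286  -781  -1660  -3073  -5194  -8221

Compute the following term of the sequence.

-12376

First differences: -81, -237, -495, -879, -1413, -2121, -3027
Second differences: -156, -258, -384, -534, -708, -906
Third differences: -102, -126, -150, -174, -198
Fourth differences: -24, -24, -24, -24
The fourth differences are constant (-24).
-198 − 24 = -222;  -906 − 222 = -1128;  -3027 − 1128 = -4155;  -8221 − 4155 = -12376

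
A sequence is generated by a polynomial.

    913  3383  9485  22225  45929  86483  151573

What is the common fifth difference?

Δ: 2470, 6102, 12740, 23704, 40554, 65090
Δ²: 3632, 6638, 10964, 16850, 24536
Δ³: 3006, 4326, 5886, 7686
Δ⁴: 1320, 1560, 1800
Δ⁵: 240, 240

240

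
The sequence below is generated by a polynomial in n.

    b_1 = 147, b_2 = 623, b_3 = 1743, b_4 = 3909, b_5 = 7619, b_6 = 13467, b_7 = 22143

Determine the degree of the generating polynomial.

D1: 476, 1120, 2166, 3710, 5848, 8676
D2: 644, 1046, 1544, 2138, 2828
D3: 402, 498, 594, 690
D4: 96, 96, 96
The fourth differences are constant, so the polynomial has degree 4.

4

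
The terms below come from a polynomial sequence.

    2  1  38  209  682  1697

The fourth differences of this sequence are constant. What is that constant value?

Δ: -1, 37, 171, 473, 1015
Δ²: 38, 134, 302, 542
Δ³: 96, 168, 240
Δ⁴: 72, 72

72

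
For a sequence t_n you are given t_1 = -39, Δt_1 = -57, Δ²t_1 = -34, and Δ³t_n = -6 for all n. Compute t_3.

-187

Build the table forward from the leading diagonal:
Δ³: -6  -6  -6
Δ²: -34  -40  -46
Δ: -57  -91  -131
t: -39  -96  -187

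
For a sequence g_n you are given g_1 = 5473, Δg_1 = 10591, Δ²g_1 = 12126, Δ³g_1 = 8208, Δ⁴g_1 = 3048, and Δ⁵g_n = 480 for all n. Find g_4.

81832

Build the table forward from the leading diagonal:
Δ⁵: 480, 480, 480, 480
Δ⁴: 3048, 3528, 4008, 4488
Δ³: 8208, 11256, 14784, 18792
Δ²: 12126, 20334, 31590, 46374
Δ: 10591, 22717, 43051, 74641
g: 5473, 16064, 38781, 81832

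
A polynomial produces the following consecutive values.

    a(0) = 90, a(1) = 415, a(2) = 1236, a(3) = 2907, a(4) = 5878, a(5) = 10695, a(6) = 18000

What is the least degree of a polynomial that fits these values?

4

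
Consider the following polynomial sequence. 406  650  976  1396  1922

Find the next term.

2566

First differences: 244, 326, 420, 526
Second differences: 82, 94, 106
Third differences: 12, 12
Third differences constant at 12.
106 + 12 = 118;  526 + 118 = 644;  1922 + 644 = 2566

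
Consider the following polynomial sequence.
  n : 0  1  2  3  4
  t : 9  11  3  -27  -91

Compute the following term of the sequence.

2, -8, -30, -64
-10, -22, -34
-12, -12
The third differences are constant (-12).
-34 − 12 = -46;  -64 − 46 = -110;  -91 − 110 = -201

-201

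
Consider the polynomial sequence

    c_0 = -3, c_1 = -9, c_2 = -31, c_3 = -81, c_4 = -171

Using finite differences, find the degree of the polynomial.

D1: -6, -22, -50, -90
D2: -16, -28, -40
D3: -12, -12
The third differences are constant, so the polynomial has degree 3.

3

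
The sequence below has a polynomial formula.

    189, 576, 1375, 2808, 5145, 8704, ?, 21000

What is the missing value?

Using the first 6 terms:
Δ: 387  799  1433  2337  3559
Δ²: 412  634  904  1222
Δ³: 222  270  318
Δ⁴: 48  48
Constant fourth difference = 48.
Extend forward: 318 + 48 = 366;  1222 + 366 = 1588;  3559 + 1588 = 5147;  8704 + 5147 = 13851

13851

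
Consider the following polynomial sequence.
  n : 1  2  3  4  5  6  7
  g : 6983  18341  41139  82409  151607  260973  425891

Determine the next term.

665249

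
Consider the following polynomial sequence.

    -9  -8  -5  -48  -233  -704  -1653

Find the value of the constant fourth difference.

-48

First differences: 1, 3, -43, -185, -471, -949
Second differences: 2, -46, -142, -286, -478
Third differences: -48, -96, -144, -192
Fourth differences: -48, -48, -48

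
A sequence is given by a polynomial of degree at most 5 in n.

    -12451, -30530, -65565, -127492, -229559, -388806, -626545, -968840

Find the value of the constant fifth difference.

-480

D1: -18079, -35035, -61927, -102067, -159247, -237739, -342295
D2: -16956, -26892, -40140, -57180, -78492, -104556
D3: -9936, -13248, -17040, -21312, -26064
D4: -3312, -3792, -4272, -4752
D5: -480, -480, -480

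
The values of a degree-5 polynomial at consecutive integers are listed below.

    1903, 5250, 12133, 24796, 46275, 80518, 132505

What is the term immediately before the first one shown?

520

D1: 3347, 6883, 12663, 21479, 34243, 51987
D2: 3536, 5780, 8816, 12764, 17744
D3: 2244, 3036, 3948, 4980
D4: 792, 912, 1032
D5: 120, 120
The fifth differences are constant at 120.
Work back: 792 − 120 = 672;  2244 − 672 = 1572;  3536 − 1572 = 1964;  3347 − 1964 = 1383;  1903 − 1383 = 520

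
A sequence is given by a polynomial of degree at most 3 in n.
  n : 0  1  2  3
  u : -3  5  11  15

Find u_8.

5

First differences: 8  6  4
Second differences: -2  -2
The second differences are constant (-2).
4 − 2 = 2;  15 + 2 = 17
2 − 2 = 0;  17 + 0 = 17
0 − 2 = -2;  17 − 2 = 15
-2 − 2 = -4;  15 − 4 = 11
-4 − 2 = -6;  11 − 6 = 5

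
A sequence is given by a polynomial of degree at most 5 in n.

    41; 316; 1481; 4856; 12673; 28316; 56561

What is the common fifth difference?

First differences: 275, 1165, 3375, 7817, 15643, 28245
Second differences: 890, 2210, 4442, 7826, 12602
Third differences: 1320, 2232, 3384, 4776
Fourth differences: 912, 1152, 1392
Fifth differences: 240, 240

240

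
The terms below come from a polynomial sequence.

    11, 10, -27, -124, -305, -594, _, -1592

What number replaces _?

-1015

Using the first 6 terms:
D1: -1, -37, -97, -181, -289
D2: -36, -60, -84, -108
D3: -24, -24, -24
Constant third difference = -24.
Extend forward: -108 − 24 = -132;  -289 − 132 = -421;  -594 − 421 = -1015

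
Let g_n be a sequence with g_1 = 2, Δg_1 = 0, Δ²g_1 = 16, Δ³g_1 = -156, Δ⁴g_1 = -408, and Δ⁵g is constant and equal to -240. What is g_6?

-3678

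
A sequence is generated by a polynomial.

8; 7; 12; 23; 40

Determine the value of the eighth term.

-1, 5, 11, 17
6, 6, 6
The second differences are constant (6).
17 + 6 = 23;  40 + 23 = 63
23 + 6 = 29;  63 + 29 = 92
29 + 6 = 35;  92 + 35 = 127

127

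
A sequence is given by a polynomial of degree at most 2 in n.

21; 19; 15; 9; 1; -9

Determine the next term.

-2, -4, -6, -8, -10
-2, -2, -2, -2
Constant second difference = -2, so extend:
-10 − 2 = -12;  -9 − 12 = -21

-21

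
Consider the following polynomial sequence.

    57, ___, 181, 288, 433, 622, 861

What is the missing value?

106

Using the last 5 terms:
D1: 107  145  189  239
D2: 38  44  50
D3: 6  6
Constant third difference = 6.
Extend backward: 38 − 6 = 32;  107 − 32 = 75;  181 − 75 = 106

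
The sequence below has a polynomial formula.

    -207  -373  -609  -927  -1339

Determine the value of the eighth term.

-3259

Δ: -166, -236, -318, -412
Δ²: -70, -82, -94
Δ³: -12, -12
Constant third difference = -12, so extend:
-94 − 12 = -106;  -412 − 106 = -518;  -1339 − 518 = -1857
-106 − 12 = -118;  -518 − 118 = -636;  -1857 − 636 = -2493
-118 − 12 = -130;  -636 − 130 = -766;  -2493 − 766 = -3259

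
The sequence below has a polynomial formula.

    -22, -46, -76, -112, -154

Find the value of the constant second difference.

First differences: -24, -30, -36, -42
Second differences: -6, -6, -6

-6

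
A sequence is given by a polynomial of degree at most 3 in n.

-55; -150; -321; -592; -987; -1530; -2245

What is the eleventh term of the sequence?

-7305

-95, -171, -271, -395, -543, -715
-76, -100, -124, -148, -172
-24, -24, -24, -24
Third differences constant at -24.
-172 − 24 = -196;  -715 − 196 = -911;  -2245 − 911 = -3156
-196 − 24 = -220;  -911 − 220 = -1131;  -3156 − 1131 = -4287
-220 − 24 = -244;  -1131 − 244 = -1375;  -4287 − 1375 = -5662
-244 − 24 = -268;  -1375 − 268 = -1643;  -5662 − 1643 = -7305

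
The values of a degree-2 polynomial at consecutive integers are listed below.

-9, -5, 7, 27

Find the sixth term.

D1: 4 , 12 , 20
D2: 8 , 8
Second differences constant at 8.
20 + 8 = 28;  27 + 28 = 55
28 + 8 = 36;  55 + 36 = 91

91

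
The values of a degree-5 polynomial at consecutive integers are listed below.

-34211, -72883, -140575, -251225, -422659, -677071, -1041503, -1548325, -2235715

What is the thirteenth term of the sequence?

Δ: -38672, -67692, -110650, -171434, -254412, -364432, -506822, -687390
Δ²: -29020, -42958, -60784, -82978, -110020, -142390, -180568
Δ³: -13938, -17826, -22194, -27042, -32370, -38178
Δ⁴: -3888, -4368, -4848, -5328, -5808
Δ⁵: -480, -480, -480, -480
The fifth differences are constant (-480).
-5808 − 480 = -6288;  -38178 − 6288 = -44466;  -180568 − 44466 = -225034;  -687390 − 225034 = -912424;  -2235715 − 912424 = -3148139
-6288 − 480 = -6768;  -44466 − 6768 = -51234;  -225034 − 51234 = -276268;  -912424 − 276268 = -1188692;  -3148139 − 1188692 = -4336831
-6768 − 480 = -7248;  -51234 − 7248 = -58482;  -276268 − 58482 = -334750;  -1188692 − 334750 = -1523442;  -4336831 − 1523442 = -5860273
-7248 − 480 = -7728;  -58482 − 7728 = -66210;  -334750 − 66210 = -400960;  -1523442 − 400960 = -1924402;  -5860273 − 1924402 = -7784675

-7784675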